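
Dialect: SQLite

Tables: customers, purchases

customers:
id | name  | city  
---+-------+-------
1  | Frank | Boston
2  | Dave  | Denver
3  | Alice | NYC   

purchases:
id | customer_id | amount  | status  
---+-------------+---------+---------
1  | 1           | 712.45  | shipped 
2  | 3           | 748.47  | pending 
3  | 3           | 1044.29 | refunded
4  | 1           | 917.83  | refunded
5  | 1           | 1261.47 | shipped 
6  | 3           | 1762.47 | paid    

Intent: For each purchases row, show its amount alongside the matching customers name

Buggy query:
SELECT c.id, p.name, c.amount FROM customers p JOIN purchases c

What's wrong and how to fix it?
Bug: JOIN with no ON clause produces a cartesian product; every purchases row pairs with every customers row

Fix: Specify the join condition linking the foreign key to the parent id

Corrected query:
SELECT c.id, p.name, c.amount FROM customers p JOIN purchases c ON c.customer_id = p.id

Result:
id | name  | amount 
---+-------+--------
1  | Frank | 712.45 
2  | Alice | 748.47 
3  | Alice | 1044.29
4  | Frank | 917.83 
5  | Frank | 1261.47
6  | Alice | 1762.47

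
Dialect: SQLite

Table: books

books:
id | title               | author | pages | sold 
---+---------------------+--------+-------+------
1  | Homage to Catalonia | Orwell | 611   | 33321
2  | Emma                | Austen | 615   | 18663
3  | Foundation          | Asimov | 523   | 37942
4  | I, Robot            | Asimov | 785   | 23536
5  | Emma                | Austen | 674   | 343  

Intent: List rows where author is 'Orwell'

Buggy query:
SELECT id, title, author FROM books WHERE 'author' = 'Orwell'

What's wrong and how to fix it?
Bug: Single quotes denote string literals in SQL; the column name is being compared as a constant string

Fix: Reference the column as author without single quotes

Corrected query:
SELECT id, title, author FROM books WHERE author = 'Orwell'

Result:
id | title               | author
---+---------------------+-------
1  | Homage to Catalonia | Orwell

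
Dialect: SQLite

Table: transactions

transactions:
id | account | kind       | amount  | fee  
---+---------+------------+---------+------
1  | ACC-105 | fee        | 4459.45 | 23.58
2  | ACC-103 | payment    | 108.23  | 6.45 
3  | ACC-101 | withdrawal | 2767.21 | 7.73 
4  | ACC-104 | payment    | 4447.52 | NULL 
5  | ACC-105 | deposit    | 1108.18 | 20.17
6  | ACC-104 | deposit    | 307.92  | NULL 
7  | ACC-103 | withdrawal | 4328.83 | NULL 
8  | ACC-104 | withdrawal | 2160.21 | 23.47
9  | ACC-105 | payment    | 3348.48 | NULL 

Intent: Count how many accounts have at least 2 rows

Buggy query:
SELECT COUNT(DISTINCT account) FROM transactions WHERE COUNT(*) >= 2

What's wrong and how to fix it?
Bug: COUNT(*) cannot appear in WHERE; the per-group count doesn't exist yet

Fix: Group first with HAVING COUNT(*) >= 2, then COUNT the resulting groups

Corrected query:
SELECT COUNT(*) FROM (SELECT account FROM transactions GROUP BY account HAVING COUNT(*) >= 2)

Result:
COUNT(*)
--------
3       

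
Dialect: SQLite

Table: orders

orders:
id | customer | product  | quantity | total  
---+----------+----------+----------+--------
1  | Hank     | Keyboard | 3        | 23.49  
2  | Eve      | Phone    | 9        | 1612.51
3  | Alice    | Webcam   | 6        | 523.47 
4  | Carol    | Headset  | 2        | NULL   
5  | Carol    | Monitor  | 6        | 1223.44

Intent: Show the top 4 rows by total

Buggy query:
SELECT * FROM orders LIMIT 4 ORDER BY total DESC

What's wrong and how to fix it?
Bug: ORDER BY cannot follow LIMIT; LIMIT is the final clause

Fix: Swap the clauses: ORDER BY first, then LIMIT

Corrected query:
SELECT * FROM orders ORDER BY total DESC LIMIT 4

Result:
id | customer | product  | quantity | total  
---+----------+----------+----------+--------
2  | Eve      | Phone    | 9        | 1612.51
5  | Carol    | Monitor  | 6        | 1223.44
3  | Alice    | Webcam   | 6        | 523.47 
1  | Hank     | Keyboard | 3        | 23.49  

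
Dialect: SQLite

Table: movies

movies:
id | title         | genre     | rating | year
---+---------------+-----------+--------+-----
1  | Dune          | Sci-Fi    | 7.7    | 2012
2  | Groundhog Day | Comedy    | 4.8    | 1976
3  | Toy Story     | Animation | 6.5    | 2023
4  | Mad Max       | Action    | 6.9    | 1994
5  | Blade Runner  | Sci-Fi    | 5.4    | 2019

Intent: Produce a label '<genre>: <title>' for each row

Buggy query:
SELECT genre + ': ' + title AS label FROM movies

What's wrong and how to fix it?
Bug: '+' is numeric addition; on text columns SQLite converts them to 0 instead of concatenating

Fix: Replace + with || to concatenate text

Corrected query:
SELECT genre || ': ' || title AS label FROM movies

Result:
label                
---------------------
Sci-Fi: Dune         
Comedy: Groundhog Day
Animation: Toy Story 
Action: Mad Max      
Sci-Fi: Blade Runner 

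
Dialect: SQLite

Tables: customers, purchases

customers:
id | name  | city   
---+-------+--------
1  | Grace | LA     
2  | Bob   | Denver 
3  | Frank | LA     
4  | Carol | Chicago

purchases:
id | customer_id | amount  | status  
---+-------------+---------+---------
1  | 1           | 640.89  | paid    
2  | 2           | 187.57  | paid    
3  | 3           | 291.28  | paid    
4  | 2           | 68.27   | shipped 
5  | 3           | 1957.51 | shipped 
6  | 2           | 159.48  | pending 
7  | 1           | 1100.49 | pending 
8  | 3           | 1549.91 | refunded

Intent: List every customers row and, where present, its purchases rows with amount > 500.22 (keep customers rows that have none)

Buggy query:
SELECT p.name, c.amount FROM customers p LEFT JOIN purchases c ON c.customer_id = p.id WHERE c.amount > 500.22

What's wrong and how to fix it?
Bug: A WHERE condition on the right-hand table after LEFT JOIN drops unmatched parents

Fix: Move the right-table condition into the ON clause so unmatched parents are kept

Corrected query:
SELECT p.name, c.amount FROM customers p LEFT JOIN purchases c ON c.customer_id = p.id AND c.amount > 500.22

Result:
name  | amount 
------+--------
Grace | 640.89 
Grace | 1100.49
Bob   | NULL   
Frank | 1549.91
Frank | 1957.51
Carol | NULL   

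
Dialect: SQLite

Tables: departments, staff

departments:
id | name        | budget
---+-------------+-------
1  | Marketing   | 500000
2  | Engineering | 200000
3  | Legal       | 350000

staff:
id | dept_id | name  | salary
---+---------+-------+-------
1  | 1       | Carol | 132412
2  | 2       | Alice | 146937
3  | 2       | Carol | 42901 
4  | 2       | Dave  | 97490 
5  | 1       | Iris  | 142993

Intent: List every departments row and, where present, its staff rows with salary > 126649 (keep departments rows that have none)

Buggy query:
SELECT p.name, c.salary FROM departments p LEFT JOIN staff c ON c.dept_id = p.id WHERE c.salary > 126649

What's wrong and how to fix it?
Bug: Filtering c.salary in WHERE discards the NULL rows produced by LEFT JOIN, turning it into an inner join

Fix: Move the right-table condition into the ON clause so unmatched parents are kept

Corrected query:
SELECT p.name, c.salary FROM departments p LEFT JOIN staff c ON c.dept_id = p.id AND c.salary > 126649

Result:
name        | salary
------------+-------
Marketing   | 132412
Marketing   | 142993
Engineering | 146937
Legal       | NULL  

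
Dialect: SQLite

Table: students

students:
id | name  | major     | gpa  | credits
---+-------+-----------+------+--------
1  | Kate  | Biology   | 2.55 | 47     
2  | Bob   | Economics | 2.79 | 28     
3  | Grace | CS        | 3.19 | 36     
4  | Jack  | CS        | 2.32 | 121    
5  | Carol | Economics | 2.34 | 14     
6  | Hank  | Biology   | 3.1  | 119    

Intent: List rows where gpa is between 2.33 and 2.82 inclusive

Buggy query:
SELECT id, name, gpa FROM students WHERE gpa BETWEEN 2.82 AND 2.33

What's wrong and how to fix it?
Bug: The bounds are reversed; BETWEEN a AND b requires a <= b to match anything

Fix: Write BETWEEN 2.33 AND 2.82

Corrected query:
SELECT id, name, gpa FROM students WHERE gpa BETWEEN 2.33 AND 2.82

Result:
id | name  | gpa 
---+-------+-----
1  | Kate  | 2.55
2  | Bob   | 2.79
5  | Carol | 2.34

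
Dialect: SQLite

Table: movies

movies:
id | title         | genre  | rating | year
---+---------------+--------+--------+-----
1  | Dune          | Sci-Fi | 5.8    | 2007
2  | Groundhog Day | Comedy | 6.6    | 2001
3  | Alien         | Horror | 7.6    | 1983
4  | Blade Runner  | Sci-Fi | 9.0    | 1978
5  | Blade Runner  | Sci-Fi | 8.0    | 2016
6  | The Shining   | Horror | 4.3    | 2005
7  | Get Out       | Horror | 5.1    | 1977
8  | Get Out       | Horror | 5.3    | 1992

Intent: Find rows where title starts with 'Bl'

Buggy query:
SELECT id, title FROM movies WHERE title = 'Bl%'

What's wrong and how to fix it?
Bug: Wildcards only work with LIKE; '=' treats '%' as a literal character

Fix: Replace '=' with LIKE so 'Bl%' is treated as a pattern

Corrected query:
SELECT id, title FROM movies WHERE title LIKE 'Bl%'

Result:
id | title       
---+-------------
4  | Blade Runner
5  | Blade Runner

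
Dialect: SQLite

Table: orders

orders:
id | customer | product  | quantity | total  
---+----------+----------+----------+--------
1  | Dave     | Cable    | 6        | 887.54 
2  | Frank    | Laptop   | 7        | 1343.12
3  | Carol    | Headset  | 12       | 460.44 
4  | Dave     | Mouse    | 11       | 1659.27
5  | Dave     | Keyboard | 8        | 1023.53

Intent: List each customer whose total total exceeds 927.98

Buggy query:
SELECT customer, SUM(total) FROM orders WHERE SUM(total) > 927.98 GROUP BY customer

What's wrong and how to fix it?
Bug: SUM(total) is an aggregate, but WHERE filters rows before aggregation

Fix: Move the aggregate condition to a HAVING clause

Corrected query:
SELECT customer, SUM(total) FROM orders GROUP BY customer HAVING SUM(total) > 927.98

Result:
customer | SUM(total)
---------+-----------
Dave     | 3570.34   
Frank    | 1343.12   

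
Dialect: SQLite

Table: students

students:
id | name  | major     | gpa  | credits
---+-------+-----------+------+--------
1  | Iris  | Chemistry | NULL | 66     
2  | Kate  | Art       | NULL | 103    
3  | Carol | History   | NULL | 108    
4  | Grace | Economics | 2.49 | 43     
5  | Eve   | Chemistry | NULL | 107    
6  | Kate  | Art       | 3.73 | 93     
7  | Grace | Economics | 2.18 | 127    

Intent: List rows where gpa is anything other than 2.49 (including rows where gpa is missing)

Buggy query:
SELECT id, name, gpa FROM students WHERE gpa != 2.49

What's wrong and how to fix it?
Bug: 'gpa != 2.49' is unknown when gpa is NULL, so NULL rows are silently excluded

Fix: Add an explicit OR gpa IS NULL to include the missing-value rows

Corrected query:
SELECT id, name, gpa FROM students WHERE gpa != 2.49 OR gpa IS NULL

Result:
id | name  | gpa 
---+-------+-----
1  | Iris  | NULL
2  | Kate  | NULL
3  | Carol | NULL
5  | Eve   | NULL
6  | Kate  | 3.73
7  | Grace | 2.18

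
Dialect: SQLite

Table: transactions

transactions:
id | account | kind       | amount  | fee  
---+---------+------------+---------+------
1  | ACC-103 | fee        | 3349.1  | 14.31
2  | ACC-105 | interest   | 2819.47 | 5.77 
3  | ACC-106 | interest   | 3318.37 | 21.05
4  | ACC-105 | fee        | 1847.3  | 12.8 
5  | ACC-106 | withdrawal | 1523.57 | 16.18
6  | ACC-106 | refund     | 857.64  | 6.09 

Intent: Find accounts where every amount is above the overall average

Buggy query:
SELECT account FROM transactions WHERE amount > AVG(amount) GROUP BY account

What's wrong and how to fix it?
Bug: AVG() is an aggregate; it can't sit directly in WHERE

Fix: Use a subquery for AVG and a HAVING MIN(...) filter so the condition holds for every row in the group

Corrected query:
SELECT account FROM transactions GROUP BY account HAVING MIN(amount) > (SELECT AVG(amount) FROM transactions)

Result:
account
-------
ACC-103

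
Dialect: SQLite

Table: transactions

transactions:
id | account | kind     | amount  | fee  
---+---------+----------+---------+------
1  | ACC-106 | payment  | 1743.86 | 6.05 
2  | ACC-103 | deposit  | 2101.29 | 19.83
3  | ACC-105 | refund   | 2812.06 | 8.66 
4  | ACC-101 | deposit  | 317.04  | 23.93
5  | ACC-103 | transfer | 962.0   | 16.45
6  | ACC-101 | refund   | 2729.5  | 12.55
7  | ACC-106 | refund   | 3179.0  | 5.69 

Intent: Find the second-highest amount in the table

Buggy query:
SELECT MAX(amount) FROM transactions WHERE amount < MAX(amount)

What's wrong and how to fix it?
Bug: The inner MAX is an aggregate inside WHERE, which is not allowed

Fix: Put the inner MAX in a scalar subquery

Corrected query:
SELECT MAX(amount) FROM transactions WHERE amount < (SELECT MAX(amount) FROM transactions)

Result:
MAX(amount)
-----------
2812.06    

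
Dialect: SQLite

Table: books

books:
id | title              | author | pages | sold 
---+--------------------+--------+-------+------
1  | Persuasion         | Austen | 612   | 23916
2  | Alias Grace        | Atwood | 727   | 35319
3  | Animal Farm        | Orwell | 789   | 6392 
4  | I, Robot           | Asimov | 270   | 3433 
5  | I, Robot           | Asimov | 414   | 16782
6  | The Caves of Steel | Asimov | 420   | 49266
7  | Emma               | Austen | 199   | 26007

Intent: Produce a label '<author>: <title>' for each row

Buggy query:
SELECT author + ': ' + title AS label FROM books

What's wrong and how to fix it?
Bug: SQLite uses || for string concatenation; + coerces text to numbers (yielding 0)

Fix: Replace + with || to concatenate text

Corrected query:
SELECT author || ': ' || title AS label FROM books

Result:
label                     
--------------------------
Austen: Persuasion        
Atwood: Alias Grace       
Orwell: Animal Farm       
Asimov: I, Robot          
Asimov: I, Robot          
Asimov: The Caves of Steel
Austen: Emma              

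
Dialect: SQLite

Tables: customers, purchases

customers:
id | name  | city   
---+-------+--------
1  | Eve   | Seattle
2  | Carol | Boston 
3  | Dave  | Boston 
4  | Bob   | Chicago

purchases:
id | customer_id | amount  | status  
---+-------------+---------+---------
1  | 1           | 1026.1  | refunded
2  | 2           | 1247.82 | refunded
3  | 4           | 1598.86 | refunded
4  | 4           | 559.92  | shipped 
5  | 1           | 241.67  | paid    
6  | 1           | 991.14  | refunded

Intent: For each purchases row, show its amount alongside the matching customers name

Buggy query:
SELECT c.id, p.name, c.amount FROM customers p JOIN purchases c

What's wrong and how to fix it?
Bug: JOIN with no ON clause produces a cartesian product; every purchases row pairs with every customers row

Fix: Specify the join condition linking the foreign key to the parent id

Corrected query:
SELECT c.id, p.name, c.amount FROM customers p JOIN purchases c ON c.customer_id = p.id

Result:
id | name  | amount 
---+-------+--------
1  | Eve   | 1026.1 
2  | Carol | 1247.82
3  | Bob   | 1598.86
4  | Bob   | 559.92 
5  | Eve   | 241.67 
6  | Eve   | 991.14 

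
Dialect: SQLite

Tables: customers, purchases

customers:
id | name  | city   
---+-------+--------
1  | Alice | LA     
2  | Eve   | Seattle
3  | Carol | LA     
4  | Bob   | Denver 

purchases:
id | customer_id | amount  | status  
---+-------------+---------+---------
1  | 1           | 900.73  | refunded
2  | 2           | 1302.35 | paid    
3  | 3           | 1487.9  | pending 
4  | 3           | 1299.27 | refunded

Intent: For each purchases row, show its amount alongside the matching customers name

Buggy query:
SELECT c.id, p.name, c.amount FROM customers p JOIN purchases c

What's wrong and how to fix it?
Bug: JOIN with no ON clause produces a cartesian product; every purchases row pairs with every customers row

Fix: Specify the join condition linking the foreign key to the parent id

Corrected query:
SELECT c.id, p.name, c.amount FROM customers p JOIN purchases c ON c.customer_id = p.id

Result:
id | name  | amount 
---+-------+--------
1  | Alice | 900.73 
2  | Eve   | 1302.35
3  | Carol | 1487.9 
4  | Carol | 1299.27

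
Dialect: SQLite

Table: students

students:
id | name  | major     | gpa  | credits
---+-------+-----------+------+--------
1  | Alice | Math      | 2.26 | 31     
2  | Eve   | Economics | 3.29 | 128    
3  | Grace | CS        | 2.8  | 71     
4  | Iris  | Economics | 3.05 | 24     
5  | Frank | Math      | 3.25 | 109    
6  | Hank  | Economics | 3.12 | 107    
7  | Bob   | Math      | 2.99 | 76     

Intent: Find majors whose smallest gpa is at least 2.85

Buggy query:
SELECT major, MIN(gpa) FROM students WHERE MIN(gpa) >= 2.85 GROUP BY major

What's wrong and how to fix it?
Bug: MIN() in WHERE is a misuse of aggregate

Fix: Replace WHERE with HAVING after the GROUP BY

Corrected query:
SELECT major, MIN(gpa) FROM students GROUP BY major HAVING MIN(gpa) >= 2.85

Result:
major     | MIN(gpa)
----------+---------
Economics | 3.05    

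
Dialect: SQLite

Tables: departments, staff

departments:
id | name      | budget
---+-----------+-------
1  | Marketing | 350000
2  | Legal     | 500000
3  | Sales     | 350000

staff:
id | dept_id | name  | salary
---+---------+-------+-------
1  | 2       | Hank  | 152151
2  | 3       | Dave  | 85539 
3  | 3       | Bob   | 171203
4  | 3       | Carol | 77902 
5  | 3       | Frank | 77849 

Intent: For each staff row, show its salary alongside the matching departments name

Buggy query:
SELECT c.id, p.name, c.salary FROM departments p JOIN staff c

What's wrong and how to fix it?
Bug: Missing join condition: each staff row is matched to all departments rows instead of just its own

Fix: Add ON c.dept_id = p.id to the JOIN

Corrected query:
SELECT c.id, p.name, c.salary FROM departments p JOIN staff c ON c.dept_id = p.id

Result:
id | name  | salary
---+-------+-------
1  | Legal | 152151
2  | Sales | 85539 
3  | Sales | 171203
4  | Sales | 77902 
5  | Sales | 77849 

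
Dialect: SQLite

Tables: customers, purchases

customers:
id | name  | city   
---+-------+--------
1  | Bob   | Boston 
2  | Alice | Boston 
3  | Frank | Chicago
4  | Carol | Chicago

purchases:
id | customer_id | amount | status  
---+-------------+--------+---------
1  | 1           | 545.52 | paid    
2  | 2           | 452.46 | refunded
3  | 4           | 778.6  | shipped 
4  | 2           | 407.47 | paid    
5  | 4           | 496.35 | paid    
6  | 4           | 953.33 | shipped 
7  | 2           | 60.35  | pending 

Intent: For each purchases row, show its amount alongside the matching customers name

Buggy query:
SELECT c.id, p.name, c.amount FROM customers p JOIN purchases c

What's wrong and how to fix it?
Bug: JOIN with no ON clause produces a cartesian product; every purchases row pairs with every customers row

Fix: Specify the join condition linking the foreign key to the parent id

Corrected query:
SELECT c.id, p.name, c.amount FROM customers p JOIN purchases c ON c.customer_id = p.id

Result:
id | name  | amount
---+-------+-------
1  | Bob   | 545.52
2  | Alice | 452.46
3  | Carol | 778.6 
4  | Alice | 407.47
5  | Carol | 496.35
6  | Carol | 953.33
7  | Alice | 60.35 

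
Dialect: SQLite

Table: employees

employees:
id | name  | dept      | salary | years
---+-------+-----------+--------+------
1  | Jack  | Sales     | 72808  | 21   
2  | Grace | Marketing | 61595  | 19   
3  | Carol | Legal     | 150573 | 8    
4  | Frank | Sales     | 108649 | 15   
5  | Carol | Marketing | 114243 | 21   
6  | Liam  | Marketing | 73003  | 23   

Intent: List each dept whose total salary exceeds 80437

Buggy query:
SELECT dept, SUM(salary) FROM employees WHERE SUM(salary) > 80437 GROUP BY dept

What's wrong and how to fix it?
Bug: WHERE runs before GROUP BY, so aggregates aren't available there

Fix: Move the aggregate condition to a HAVING clause

Corrected query:
SELECT dept, SUM(salary) FROM employees GROUP BY dept HAVING SUM(salary) > 80437

Result:
dept      | SUM(salary)
----------+------------
Legal     | 150573     
Marketing | 248841     
Sales     | 181457     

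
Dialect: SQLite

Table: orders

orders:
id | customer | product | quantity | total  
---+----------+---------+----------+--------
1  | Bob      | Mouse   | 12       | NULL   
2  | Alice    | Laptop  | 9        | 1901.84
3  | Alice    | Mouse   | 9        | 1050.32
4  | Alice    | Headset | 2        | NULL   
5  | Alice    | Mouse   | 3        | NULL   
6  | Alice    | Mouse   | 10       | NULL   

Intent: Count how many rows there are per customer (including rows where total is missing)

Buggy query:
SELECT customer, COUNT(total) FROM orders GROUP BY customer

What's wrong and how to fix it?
Bug: COUNT(total) skips NULLs, so groups with missing total are undercounted

Fix: Replace COUNT(total) with COUNT(*)

Corrected query:
SELECT customer, COUNT(*) FROM orders GROUP BY customer

Result:
customer | COUNT(*)
---------+---------
Alice    | 5       
Bob      | 1       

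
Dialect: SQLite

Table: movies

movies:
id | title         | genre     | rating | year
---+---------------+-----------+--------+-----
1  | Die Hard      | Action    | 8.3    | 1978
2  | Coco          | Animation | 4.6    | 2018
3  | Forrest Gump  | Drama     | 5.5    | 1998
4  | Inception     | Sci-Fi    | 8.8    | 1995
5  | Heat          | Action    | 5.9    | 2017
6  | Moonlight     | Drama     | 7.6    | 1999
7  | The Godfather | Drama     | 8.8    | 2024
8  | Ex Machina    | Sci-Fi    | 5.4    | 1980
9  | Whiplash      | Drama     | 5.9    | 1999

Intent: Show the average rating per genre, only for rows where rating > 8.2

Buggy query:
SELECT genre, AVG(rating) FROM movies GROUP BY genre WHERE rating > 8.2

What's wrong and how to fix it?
Bug: Row-level WHERE must come before GROUP BY in the clause order

Fix: Place WHERE between FROM and GROUP BY

Corrected query:
SELECT genre, AVG(rating) FROM movies WHERE rating > 8.2 GROUP BY genre

Result:
genre  | AVG(rating)
-------+------------
Action | 8.3        
Drama  | 8.8        
Sci-Fi | 8.8        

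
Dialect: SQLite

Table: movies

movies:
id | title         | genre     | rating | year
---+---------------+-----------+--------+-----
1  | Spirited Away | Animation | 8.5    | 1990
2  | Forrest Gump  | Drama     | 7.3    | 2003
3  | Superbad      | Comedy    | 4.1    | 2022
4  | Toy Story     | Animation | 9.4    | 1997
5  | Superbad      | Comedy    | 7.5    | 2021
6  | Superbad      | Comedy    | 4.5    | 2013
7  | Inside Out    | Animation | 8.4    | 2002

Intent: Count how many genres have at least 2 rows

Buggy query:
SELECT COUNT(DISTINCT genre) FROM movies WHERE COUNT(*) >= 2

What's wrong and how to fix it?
Bug: COUNT(*) cannot appear in WHERE; the per-group count doesn't exist yet

Fix: Group first with HAVING COUNT(*) >= 2, then COUNT the resulting groups

Corrected query:
SELECT COUNT(*) FROM (SELECT genre FROM movies GROUP BY genre HAVING COUNT(*) >= 2)

Result:
COUNT(*)
--------
2       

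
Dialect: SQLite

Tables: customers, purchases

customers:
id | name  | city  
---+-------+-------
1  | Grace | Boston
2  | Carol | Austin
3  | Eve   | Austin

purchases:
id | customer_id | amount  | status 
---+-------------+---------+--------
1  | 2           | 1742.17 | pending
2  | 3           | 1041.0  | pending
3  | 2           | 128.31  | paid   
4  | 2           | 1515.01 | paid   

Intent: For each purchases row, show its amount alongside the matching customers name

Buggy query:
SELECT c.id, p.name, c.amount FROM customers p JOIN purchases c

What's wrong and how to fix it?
Bug: JOIN with no ON clause produces a cartesian product; every purchases row pairs with every customers row

Fix: Add ON c.customer_id = p.id to the JOIN

Corrected query:
SELECT c.id, p.name, c.amount FROM customers p JOIN purchases c ON c.customer_id = p.id

Result:
id | name  | amount 
---+-------+--------
1  | Carol | 1742.17
2  | Eve   | 1041   
3  | Carol | 128.31 
4  | Carol | 1515.01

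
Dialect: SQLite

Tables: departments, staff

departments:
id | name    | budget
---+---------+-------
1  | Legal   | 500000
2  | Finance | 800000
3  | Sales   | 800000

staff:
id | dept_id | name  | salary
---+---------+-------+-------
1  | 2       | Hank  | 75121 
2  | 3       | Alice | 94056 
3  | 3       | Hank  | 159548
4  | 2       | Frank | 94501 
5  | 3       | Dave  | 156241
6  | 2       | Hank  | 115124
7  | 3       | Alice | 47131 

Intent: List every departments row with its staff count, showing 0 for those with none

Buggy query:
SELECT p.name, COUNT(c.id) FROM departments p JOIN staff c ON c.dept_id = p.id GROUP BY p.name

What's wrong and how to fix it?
Bug: INNER JOIN drops departments rows that have no matching staff rows

Fix: Switch to LEFT JOIN to retain unmatched parent rows

Corrected query:
SELECT p.name, COUNT(c.id) FROM departments p LEFT JOIN staff c ON c.dept_id = p.id GROUP BY p.name

Result:
name    | COUNT(c.id)
--------+------------
Finance | 3          
Legal   | 0          
Sales   | 4          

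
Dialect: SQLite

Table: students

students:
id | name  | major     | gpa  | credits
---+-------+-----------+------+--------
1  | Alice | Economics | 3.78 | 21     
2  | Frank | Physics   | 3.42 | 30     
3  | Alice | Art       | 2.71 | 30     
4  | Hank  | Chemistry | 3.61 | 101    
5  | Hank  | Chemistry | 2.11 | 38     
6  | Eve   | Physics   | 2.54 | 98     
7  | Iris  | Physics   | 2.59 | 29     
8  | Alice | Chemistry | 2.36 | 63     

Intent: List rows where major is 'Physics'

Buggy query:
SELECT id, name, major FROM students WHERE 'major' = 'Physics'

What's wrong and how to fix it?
Bug: Single quotes denote string literals in SQL; the column name is being compared as a constant string

Fix: Remove the quotes around the column name (or use double quotes for an identifier)

Corrected query:
SELECT id, name, major FROM students WHERE major = 'Physics'

Result:
id | name  | major  
---+-------+--------
2  | Frank | Physics
6  | Eve   | Physics
7  | Iris  | Physics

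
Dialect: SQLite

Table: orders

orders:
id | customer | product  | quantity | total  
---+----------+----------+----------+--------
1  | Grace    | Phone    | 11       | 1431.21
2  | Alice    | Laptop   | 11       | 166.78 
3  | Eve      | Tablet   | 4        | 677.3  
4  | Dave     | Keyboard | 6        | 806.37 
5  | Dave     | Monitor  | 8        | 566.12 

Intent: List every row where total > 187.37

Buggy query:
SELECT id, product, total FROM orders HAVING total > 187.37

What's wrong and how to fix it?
Bug: HAVING filters the output of aggregation, but this query has no GROUP BY and no aggregate functions, so SQLite rejects it (HAVING clause on a non-aggregate query); the condition here is per row

Fix: Use WHERE for row-level filtering

Corrected query:
SELECT id, product, total FROM orders WHERE total > 187.37

Result:
id | product  | total  
---+----------+--------
1  | Phone    | 1431.21
3  | Tablet   | 677.3  
4  | Keyboard | 806.37 
5  | Monitor  | 566.12 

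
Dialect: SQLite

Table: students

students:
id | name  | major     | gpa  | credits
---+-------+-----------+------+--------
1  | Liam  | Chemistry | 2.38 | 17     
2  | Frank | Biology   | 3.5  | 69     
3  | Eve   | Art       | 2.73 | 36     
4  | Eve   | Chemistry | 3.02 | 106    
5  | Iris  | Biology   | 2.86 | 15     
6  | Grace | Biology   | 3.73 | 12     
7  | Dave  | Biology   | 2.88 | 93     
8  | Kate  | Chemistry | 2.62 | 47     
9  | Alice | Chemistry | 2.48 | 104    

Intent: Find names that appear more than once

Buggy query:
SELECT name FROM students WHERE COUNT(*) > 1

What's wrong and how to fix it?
Bug: COUNT(*) is an aggregate and cannot be used in WHERE

Fix: Group first, then use HAVING for the count condition

Corrected query:
SELECT name FROM students GROUP BY name HAVING COUNT(*) > 1

Result:
name
----
Eve 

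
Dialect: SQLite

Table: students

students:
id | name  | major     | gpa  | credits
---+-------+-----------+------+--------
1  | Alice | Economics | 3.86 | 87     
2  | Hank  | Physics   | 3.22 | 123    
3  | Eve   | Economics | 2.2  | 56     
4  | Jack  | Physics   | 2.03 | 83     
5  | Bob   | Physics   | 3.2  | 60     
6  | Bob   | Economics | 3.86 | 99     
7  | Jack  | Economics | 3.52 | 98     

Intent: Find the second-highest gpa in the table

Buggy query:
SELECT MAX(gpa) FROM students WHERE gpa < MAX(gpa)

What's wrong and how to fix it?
Bug: The inner MAX is an aggregate inside WHERE, which is not allowed

Fix: Compute the overall MAX in a subquery, then take MAX of rows below it

Corrected query:
SELECT MAX(gpa) FROM students WHERE gpa < (SELECT MAX(gpa) FROM students)

Result:
MAX(gpa)
--------
3.52    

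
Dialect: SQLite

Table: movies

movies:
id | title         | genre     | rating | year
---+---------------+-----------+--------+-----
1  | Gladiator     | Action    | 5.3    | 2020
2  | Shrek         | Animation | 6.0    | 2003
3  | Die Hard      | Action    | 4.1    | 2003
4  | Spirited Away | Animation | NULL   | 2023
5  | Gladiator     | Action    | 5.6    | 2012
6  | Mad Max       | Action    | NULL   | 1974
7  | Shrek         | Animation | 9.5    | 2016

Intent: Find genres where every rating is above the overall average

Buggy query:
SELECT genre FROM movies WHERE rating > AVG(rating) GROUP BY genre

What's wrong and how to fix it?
Bug: AVG() is an aggregate; it can't sit directly in WHERE

Fix: Use a subquery for AVG and a HAVING MIN(...) filter so the condition holds for every row in the group

Corrected query:
SELECT genre FROM movies GROUP BY genre HAVING MIN(rating) > (SELECT AVG(rating) FROM movies)

Result:
(no rows)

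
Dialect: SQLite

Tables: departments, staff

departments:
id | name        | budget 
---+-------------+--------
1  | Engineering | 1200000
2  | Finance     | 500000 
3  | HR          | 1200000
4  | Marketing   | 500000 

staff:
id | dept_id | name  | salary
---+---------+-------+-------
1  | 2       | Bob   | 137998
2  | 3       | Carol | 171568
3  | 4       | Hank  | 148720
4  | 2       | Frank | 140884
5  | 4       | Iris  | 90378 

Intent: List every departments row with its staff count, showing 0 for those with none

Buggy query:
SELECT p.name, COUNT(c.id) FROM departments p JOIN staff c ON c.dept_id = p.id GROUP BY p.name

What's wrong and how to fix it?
Bug: INNER JOIN drops departments rows that have no matching staff rows

Fix: Switch to LEFT JOIN to retain unmatched parent rows

Corrected query:
SELECT p.name, COUNT(c.id) FROM departments p LEFT JOIN staff c ON c.dept_id = p.id GROUP BY p.name

Result:
name        | COUNT(c.id)
------------+------------
Engineering | 0          
Finance     | 2          
HR          | 1          
Marketing   | 2          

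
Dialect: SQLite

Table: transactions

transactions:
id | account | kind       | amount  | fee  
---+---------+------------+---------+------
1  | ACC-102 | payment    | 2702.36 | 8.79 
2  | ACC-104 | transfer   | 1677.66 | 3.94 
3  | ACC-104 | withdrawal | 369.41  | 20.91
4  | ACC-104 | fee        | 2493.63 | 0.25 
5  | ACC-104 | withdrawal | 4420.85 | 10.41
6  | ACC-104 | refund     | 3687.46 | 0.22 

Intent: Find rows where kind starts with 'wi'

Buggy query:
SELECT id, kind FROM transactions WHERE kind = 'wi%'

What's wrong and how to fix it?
Bug: '=' compares the literal string including the % character; pattern matching needs LIKE

Fix: Replace '=' with LIKE so 'wi%' is treated as a pattern

Corrected query:
SELECT id, kind FROM transactions WHERE kind LIKE 'wi%'

Result:
id | kind      
---+-----------
3  | withdrawal
5  | withdrawal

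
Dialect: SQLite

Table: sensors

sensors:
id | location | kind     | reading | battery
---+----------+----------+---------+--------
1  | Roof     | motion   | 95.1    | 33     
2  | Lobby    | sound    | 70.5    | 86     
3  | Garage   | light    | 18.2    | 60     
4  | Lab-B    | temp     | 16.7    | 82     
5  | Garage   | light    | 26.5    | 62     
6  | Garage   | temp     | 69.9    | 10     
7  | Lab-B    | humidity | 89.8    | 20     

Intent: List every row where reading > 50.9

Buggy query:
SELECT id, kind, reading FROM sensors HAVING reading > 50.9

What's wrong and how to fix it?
Bug: HAVING filters the output of aggregation, but this query has no GROUP BY and no aggregate functions, so SQLite rejects it (HAVING clause on a non-aggregate query); the condition here is per row

Fix: Use WHERE for row-level filtering

Corrected query:
SELECT id, kind, reading FROM sensors WHERE reading > 50.9

Result:
id | kind     | reading
---+----------+--------
1  | motion   | 95.1   
2  | sound    | 70.5   
6  | temp     | 69.9   
7  | humidity | 89.8   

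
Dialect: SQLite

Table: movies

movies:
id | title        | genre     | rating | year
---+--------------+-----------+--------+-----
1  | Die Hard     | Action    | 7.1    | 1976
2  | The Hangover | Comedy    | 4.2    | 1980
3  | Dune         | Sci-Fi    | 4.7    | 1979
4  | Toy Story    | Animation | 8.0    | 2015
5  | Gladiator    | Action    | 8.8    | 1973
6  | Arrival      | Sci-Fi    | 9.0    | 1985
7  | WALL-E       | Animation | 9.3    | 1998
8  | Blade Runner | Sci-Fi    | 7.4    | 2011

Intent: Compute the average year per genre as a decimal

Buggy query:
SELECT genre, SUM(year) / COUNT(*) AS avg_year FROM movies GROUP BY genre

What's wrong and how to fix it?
Bug: Both operands are integers, so '/' performs integer division and truncates

Fix: Multiply by 1.0 (or CAST to REAL) to force floating-point division

Corrected query:
SELECT genre, SUM(year) * 1.0 / COUNT(*) AS avg_year FROM movies GROUP BY genre

Result:
genre     | avg_year   
----------+------------
Action    | 1974.5     
Animation | 2006.5     
Comedy    | 1980       
Sci-Fi    | 1991.666667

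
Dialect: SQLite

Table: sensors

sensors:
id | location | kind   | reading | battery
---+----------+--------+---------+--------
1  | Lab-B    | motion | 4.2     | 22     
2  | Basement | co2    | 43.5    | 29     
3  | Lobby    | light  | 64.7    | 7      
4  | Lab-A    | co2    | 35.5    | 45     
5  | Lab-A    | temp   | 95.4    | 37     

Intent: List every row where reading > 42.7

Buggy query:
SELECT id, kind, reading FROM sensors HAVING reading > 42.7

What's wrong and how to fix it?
Bug: This is a non-aggregate query (no GROUP BY, no aggregates), so in SQLite the HAVING clause is invalid here; a row-level condition belongs in WHERE

Fix: Use WHERE for row-level filtering

Corrected query:
SELECT id, kind, reading FROM sensors WHERE reading > 42.7

Result:
id | kind  | reading
---+-------+--------
2  | co2   | 43.5   
3  | light | 64.7   
5  | temp  | 95.4   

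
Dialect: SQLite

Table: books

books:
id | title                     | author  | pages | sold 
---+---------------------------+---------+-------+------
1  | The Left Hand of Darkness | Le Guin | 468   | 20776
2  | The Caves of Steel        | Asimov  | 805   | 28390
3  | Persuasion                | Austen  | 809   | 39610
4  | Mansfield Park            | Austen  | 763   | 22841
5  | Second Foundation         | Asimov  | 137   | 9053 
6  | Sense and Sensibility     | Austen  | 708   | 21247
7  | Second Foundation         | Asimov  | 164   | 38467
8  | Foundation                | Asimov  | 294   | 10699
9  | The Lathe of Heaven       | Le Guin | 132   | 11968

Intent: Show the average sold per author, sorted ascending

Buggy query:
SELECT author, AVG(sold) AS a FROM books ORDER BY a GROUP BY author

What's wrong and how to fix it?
Bug: GROUP BY must precede ORDER BY

Fix: Reorder: SELECT … FROM … GROUP BY … ORDER BY …

Corrected query:
SELECT author, AVG(sold) AS a FROM books GROUP BY author ORDER BY a

Result:
author  | a           
--------+-------------
Le Guin | 16372       
Asimov  | 21652.25    
Austen  | 27899.333333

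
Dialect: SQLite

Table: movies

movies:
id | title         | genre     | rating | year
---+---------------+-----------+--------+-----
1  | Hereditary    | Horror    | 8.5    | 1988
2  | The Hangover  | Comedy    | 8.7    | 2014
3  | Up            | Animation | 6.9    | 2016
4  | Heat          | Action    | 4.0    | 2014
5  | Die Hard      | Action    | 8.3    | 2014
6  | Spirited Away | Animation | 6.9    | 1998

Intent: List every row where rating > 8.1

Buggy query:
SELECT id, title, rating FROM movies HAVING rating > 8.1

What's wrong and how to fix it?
Bug: HAVING filters the output of aggregation, but this query has no GROUP BY and no aggregate functions, so SQLite rejects it (HAVING clause on a non-aggregate query); the condition here is per row

Fix: Replace HAVING with WHERE since the condition applies to individual rows

Corrected query:
SELECT id, title, rating FROM movies WHERE rating > 8.1

Result:
id | title        | rating
---+--------------+-------
1  | Hereditary   | 8.5   
2  | The Hangover | 8.7   
5  | Die Hard     | 8.3   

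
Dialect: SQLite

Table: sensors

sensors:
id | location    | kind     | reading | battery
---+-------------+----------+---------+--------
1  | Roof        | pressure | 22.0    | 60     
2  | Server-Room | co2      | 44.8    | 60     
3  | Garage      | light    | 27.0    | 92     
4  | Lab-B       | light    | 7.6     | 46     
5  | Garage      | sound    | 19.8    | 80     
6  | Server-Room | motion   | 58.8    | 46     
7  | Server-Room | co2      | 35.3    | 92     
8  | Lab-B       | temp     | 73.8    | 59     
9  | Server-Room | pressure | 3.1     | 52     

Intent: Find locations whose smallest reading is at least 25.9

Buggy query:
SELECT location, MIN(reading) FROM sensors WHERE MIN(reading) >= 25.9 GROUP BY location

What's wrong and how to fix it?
Bug: MIN() in WHERE is a misuse of aggregate

Fix: Use HAVING for the per-group MIN condition

Corrected query:
SELECT location, MIN(reading) FROM sensors GROUP BY location HAVING MIN(reading) >= 25.9

Result:
(no rows)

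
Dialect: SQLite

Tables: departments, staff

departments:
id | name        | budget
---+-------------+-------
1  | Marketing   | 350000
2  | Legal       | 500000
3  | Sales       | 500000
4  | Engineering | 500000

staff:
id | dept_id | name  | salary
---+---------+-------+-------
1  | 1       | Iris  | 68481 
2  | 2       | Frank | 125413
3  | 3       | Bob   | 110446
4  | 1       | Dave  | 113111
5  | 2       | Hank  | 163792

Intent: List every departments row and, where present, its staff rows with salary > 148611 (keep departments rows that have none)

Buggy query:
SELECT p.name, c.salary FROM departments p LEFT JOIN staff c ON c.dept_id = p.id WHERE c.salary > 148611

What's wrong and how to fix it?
Bug: A WHERE condition on the right-hand table after LEFT JOIN drops unmatched parents

Fix: Move the right-table condition into the ON clause so unmatched parents are kept

Corrected query:
SELECT p.name, c.salary FROM departments p LEFT JOIN staff c ON c.dept_id = p.id AND c.salary > 148611

Result:
name        | salary
------------+-------
Marketing   | NULL  
Legal       | 163792
Sales       | NULL  
Engineering | NULL  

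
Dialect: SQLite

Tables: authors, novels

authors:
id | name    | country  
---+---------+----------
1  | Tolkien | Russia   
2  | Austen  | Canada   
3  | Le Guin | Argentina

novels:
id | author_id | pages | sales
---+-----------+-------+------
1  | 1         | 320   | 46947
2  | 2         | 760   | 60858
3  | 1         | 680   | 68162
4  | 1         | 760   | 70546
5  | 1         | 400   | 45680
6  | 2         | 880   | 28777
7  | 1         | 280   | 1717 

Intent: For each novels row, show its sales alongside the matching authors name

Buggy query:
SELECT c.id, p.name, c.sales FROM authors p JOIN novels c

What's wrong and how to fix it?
Bug: Missing join condition: each novels row is matched to all authors rows instead of just its own

Fix: Add ON c.author_id = p.id to the JOIN

Corrected query:
SELECT c.id, p.name, c.sales FROM authors p JOIN novels c ON c.author_id = p.id

Result:
id | name    | sales
---+---------+------
1  | Tolkien | 46947
2  | Austen  | 60858
3  | Tolkien | 68162
4  | Tolkien | 70546
5  | Tolkien | 45680
6  | Austen  | 28777
7  | Tolkien | 1717 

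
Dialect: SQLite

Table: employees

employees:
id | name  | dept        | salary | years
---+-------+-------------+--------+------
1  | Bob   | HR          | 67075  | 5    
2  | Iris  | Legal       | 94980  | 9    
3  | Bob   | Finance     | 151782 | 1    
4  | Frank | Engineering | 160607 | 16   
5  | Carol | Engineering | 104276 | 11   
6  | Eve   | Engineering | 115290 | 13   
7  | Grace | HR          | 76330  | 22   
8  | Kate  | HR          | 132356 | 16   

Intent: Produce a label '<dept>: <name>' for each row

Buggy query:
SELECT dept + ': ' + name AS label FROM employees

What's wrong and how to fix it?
Bug: '+' is numeric addition; on text columns SQLite converts them to 0 instead of concatenating

Fix: Replace + with || to concatenate text

Corrected query:
SELECT dept || ': ' || name AS label FROM employees

Result:
label             
------------------
HR: Bob           
Legal: Iris       
Finance: Bob      
Engineering: Frank
Engineering: Carol
Engineering: Eve  
HR: Grace         
HR: Kate          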